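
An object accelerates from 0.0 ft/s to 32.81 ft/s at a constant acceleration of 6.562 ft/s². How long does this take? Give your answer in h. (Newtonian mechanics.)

v₀ = 0.0 ft/s × 0.3048 = 0.0 m/s
v = 32.81 ft/s × 0.3048 = 10.0005 m/s
a = 6.562 ft/s² × 0.3048 = 2.0001 m/s²
t = (v - v₀) / a = (10.0005 - 0.0) / 2.0001 = 5.0 s
t = 5.0 s / 3600.0 = 0.001389 h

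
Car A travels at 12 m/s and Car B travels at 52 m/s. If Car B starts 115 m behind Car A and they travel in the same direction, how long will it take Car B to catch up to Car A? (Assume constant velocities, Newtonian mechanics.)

Relative speed: v_rel = 52 - 12 = 40 m/s
Time to catch: t = d₀/v_rel = 115/40 = 2.88 s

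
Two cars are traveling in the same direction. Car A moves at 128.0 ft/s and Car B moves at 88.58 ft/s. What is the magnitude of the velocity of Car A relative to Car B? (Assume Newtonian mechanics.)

v_rel = |v_A - v_B| = |128.0 - 88.58| = 39.42 ft/s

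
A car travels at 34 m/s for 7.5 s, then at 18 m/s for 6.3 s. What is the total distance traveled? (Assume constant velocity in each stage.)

d₁ = v₁t₁ = 34 × 7.5 = 255.0 m
d₂ = v₂t₂ = 18 × 6.3 = 113.4 m
d_total = 255.0 + 113.4 = 368.4 m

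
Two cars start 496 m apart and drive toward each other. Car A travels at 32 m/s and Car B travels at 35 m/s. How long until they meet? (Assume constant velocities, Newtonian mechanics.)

Combined speed: v_combined = 32 + 35 = 67 m/s
Time to meet: t = d/v_combined = 496/67 = 7.4 s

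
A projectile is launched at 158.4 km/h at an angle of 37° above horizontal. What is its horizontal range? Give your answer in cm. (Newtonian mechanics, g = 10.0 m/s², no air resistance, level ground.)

v₀ = 158.4 km/h × 0.2777777777777778 = 44.0 m/s
R = v₀² × sin(2θ) / g = 44.0² × sin(2 × 37°) / 10.0 = 1936.0 × 0.961262 / 10.0 = 186.1 m
R = 186.1 m / 0.01 = 18610 cm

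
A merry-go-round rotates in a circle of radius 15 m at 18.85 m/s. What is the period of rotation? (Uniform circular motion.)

T = 2πr/v = 2π×15/18.85 = 5.0 s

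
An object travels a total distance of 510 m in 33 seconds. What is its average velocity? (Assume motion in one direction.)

v_avg = Δd / Δt = 510 / 33 = 15.45 m/s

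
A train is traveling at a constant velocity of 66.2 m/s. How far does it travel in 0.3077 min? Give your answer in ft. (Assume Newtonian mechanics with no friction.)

t = 0.3077 min × 60.0 = 18.462 s
d = v × t = 66.2 × 18.462 = 1222.18 m
d = 1222.18 m / 0.3048 = 4010 ft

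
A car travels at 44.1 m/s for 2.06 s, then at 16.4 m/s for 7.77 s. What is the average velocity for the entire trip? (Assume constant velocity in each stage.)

d₁ = v₁t₁ = 44.1 × 2.06 = 90.846 m
d₂ = v₂t₂ = 16.4 × 7.77 = 127.428 m
d_total = 218.274 m, t_total = 9.83 s
v_avg = d_total/t_total = 218.274/9.83 = 22.2 m/s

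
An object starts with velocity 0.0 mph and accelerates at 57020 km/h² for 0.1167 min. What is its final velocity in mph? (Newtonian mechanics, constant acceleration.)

v₀ = 0.0 mph × 0.44704 = 0.0 m/s
a = 57020 km/h² × 7.716049382716049e-05 = 4.39969 m/s²
t = 0.1167 min × 60.0 = 7.002 s
v = v₀ + a × t = 0.0 + 4.39969 × 7.002 = 30.8066 m/s
v = 30.8066 m/s / 0.44704 = 68.91 mph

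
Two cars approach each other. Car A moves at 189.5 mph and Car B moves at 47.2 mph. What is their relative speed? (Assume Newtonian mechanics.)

v_rel = v_A + v_B = 189.5 + 47.2 = 236.7 mph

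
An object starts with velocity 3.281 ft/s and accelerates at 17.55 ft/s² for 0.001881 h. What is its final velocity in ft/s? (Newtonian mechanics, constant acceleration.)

v₀ = 3.281 ft/s × 0.3048 = 1.00005 m/s
a = 17.55 ft/s² × 0.3048 = 5.34924 m/s²
t = 0.001881 h × 3600.0 = 6.7716 s
v = v₀ + a × t = 1.00005 + 5.34924 × 6.7716 = 37.223 m/s
v = 37.223 m/s / 0.3048 = 122.1 ft/s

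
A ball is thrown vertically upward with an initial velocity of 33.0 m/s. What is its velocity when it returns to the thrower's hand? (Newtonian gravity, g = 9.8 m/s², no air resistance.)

By conservation of energy (no air resistance), the ball returns to the throw height with the same speed as launch, but directed downward.
|v_ground| = v₀ = 33.0 m/s
v_ground = 33.0 m/s (downward)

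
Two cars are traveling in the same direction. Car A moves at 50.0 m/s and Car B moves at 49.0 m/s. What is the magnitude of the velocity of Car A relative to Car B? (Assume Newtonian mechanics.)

v_rel = |v_A - v_B| = |50.0 - 49.0| = 1.0 m/s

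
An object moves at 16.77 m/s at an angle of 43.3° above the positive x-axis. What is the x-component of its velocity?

vₓ = v cos(θ) = 16.77 × cos(43.3°) = 12.2 m/s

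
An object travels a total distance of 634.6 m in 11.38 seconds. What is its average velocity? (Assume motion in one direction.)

v_avg = Δd / Δt = 634.6 / 11.38 = 55.76 m/s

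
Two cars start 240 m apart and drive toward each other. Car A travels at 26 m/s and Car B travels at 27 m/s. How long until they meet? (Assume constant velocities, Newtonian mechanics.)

Combined speed: v_combined = 26 + 27 = 53 m/s
Time to meet: t = d/v_combined = 240/53 = 4.53 s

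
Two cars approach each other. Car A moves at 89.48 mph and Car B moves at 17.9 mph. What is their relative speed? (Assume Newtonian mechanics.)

v_rel = v_A + v_B = 89.48 + 17.9 = 107.38 mph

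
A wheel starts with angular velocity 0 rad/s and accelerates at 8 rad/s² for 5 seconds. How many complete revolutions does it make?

θ = ω₀t + ½αt² = 0×5 + ½×8×5² = 100.0 rad
Total revolutions = θ/(2π) = 100.0/(2π) = 15.92
Complete revolutions = ⌊15.92⌋ = 15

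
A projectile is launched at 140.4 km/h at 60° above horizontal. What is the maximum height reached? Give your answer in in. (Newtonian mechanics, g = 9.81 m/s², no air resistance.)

v₀ = 140.4 km/h × 0.2777777777777778 = 39.0 m/s
H = v₀² × sin²(θ) / (2g) = 39.0² × sin(60°)² / (2 × 9.81) = 1521.0 × 0.75 / 19.62 = 58.1422 m
H = 58.1422 m / 0.0254 = 2289 in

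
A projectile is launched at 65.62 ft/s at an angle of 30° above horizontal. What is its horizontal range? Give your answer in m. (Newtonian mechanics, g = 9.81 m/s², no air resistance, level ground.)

v₀ = 65.62 ft/s × 0.3048 = 20.001 m/s
R = v₀² × sin(2θ) / g = 20.001² × sin(2 × 30°) / 9.81 = 400.04 × 0.866025 / 9.81 = 35.32 m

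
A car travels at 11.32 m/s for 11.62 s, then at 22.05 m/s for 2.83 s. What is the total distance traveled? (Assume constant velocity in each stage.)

d₁ = v₁t₁ = 11.32 × 11.62 = 131.5384 m
d₂ = v₂t₂ = 22.05 × 2.83 = 62.4015 m
d_total = 131.5384 + 62.4015 = 193.94 m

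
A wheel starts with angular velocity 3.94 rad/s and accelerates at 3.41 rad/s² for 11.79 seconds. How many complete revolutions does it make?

θ = ω₀t + ½αt² = 3.94×11.79 + ½×3.41×11.79² = 283.4545905 rad
Total revolutions = θ/(2π) = 283.4545905/(2π) = 45.11
Complete revolutions = ⌊45.11⌋ = 45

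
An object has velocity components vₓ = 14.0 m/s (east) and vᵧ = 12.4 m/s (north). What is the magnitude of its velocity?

|v| = √(vₓ² + vᵧ²) = √(14.0² + 12.4²) = √(349.76) = 18.7 m/s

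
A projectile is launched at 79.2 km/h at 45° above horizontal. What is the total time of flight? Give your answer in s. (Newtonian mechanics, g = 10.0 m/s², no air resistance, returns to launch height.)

v₀ = 79.2 km/h × 0.2777777777777778 = 22.0 m/s
T = 2 × v₀ × sin(θ) / g = 2 × 22.0 × sin(45°) / 10.0 = 2 × 22.0 × 0.707107 / 10.0 = 3.111 s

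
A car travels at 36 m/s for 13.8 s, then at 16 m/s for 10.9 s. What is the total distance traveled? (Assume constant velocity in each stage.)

d₁ = v₁t₁ = 36 × 13.8 = 496.8 m
d₂ = v₂t₂ = 16 × 10.9 = 174.4 m
d_total = 496.8 + 174.4 = 671.2 m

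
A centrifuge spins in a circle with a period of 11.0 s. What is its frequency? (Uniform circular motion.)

f = 1/T = 1/11.0 = 0.0909 Hz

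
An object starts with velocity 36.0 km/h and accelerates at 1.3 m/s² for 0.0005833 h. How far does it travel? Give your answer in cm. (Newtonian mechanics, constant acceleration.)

v₀ = 36.0 km/h × 0.2777777777777778 = 10.0 m/s
t = 0.0005833 h × 3600.0 = 2.09988 s
d = v₀ × t + ½ × a × t² = 10.0 × 2.09988 + 0.5 × 1.3 × 2.09988² = 23.865 m
d = 23.865 m / 0.01 = 2386 cm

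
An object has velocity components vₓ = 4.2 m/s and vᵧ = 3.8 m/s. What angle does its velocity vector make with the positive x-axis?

θ = arctan(vᵧ/vₓ) = arctan(3.8/4.2) = 42.14°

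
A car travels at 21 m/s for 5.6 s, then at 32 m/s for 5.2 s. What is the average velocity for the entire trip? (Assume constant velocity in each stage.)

d₁ = v₁t₁ = 21 × 5.6 = 117.6 m
d₂ = v₂t₂ = 32 × 5.2 = 166.4 m
d_total = 284.0 m, t_total = 10.8 s
v_avg = d_total/t_total = 284.0/10.8 = 26.3 m/s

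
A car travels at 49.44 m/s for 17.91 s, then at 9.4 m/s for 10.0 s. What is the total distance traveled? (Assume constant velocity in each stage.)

d₁ = v₁t₁ = 49.44 × 17.91 = 885.4704 m
d₂ = v₂t₂ = 9.4 × 10.0 = 94.0 m
d_total = 885.4704 + 94.0 = 979.47 m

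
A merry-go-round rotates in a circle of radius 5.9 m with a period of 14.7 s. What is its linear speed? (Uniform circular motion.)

v = 2πr/T = 2π×5.9/14.7 = 2.52 m/s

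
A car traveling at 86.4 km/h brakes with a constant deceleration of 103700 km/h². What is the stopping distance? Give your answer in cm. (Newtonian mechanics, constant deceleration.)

v₀ = 86.4 km/h × 0.2777777777777778 = 24.0 m/s
a = 103700 km/h² × 7.716049382716049e-05 = 8.00154 m/s²
d = v₀² / (2a) = 24.0² / (2 × 8.00154) = 576.0 / 16.0031 = 35.993 m
d = 35.993 m / 0.01 = 3599 cm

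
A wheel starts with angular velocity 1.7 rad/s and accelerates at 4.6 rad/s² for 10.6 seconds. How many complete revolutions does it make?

θ = ω₀t + ½αt² = 1.7×10.6 + ½×4.6×10.6² = 276.448 rad
Total revolutions = θ/(2π) = 276.448/(2π) = 43.998
Complete revolutions = ⌊43.998⌋ = 43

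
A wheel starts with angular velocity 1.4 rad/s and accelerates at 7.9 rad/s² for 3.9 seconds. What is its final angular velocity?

ω = ω₀ + αt = 1.4 + 7.9 × 3.9 = 32.21 rad/s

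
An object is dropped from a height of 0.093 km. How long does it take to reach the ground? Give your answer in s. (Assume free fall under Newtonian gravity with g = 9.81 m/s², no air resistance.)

h = 0.093 km × 1000.0 = 93.0 m
t = √(2h/g) = √(2 × 93.0 / 9.81) = 4.354 s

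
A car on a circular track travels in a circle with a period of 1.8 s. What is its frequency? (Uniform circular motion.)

f = 1/T = 1/1.8 = 0.5556 Hz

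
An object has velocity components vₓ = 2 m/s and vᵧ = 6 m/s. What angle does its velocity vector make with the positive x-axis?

θ = arctan(vᵧ/vₓ) = arctan(6/2) = 71.57°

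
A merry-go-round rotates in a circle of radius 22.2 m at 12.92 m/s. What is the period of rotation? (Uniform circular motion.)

T = 2πr/v = 2π×22.2/12.92 = 10.8 s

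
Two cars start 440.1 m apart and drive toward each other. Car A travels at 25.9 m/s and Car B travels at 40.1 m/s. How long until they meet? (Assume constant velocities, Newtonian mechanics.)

Combined speed: v_combined = 25.9 + 40.1 = 66.0 m/s
Time to meet: t = d/v_combined = 440.1/66.0 = 6.67 s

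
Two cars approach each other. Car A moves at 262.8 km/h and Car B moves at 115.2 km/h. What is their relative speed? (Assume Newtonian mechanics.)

v_rel = v_A + v_B = 262.8 + 115.2 = 378.0 km/h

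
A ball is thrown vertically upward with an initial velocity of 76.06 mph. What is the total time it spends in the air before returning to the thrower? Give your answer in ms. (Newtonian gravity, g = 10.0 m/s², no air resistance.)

v₀ = 76.06 mph × 0.44704 = 34.0019 m/s
t_total = 2 × v₀ / g = 2 × 34.0019 / 10.0 = 6.80038 s
t_total = 6.80038 s / 0.001 = 6800 ms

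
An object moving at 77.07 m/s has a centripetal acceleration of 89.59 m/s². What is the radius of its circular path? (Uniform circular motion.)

r = v²/a_c = 77.07²/89.59 = 66.3 m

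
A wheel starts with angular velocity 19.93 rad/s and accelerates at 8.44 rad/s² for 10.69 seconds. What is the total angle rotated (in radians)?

θ = ω₀t + ½αt² = 19.93×10.69 + ½×8.44×10.69² = 695.3 rad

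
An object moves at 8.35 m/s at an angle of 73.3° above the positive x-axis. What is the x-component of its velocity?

vₓ = v cos(θ) = 8.35 × cos(73.3°) = 2.4 m/s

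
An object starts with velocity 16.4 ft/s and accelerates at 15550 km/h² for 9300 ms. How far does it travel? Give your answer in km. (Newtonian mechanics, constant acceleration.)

v₀ = 16.4 ft/s × 0.3048 = 4.99872 m/s
a = 15550 km/h² × 7.716049382716049e-05 = 1.19985 m/s²
t = 9300 ms × 0.001 = 9.3 s
d = v₀ × t + ½ × a × t² = 4.99872 × 9.3 + 0.5 × 1.19985 × 9.3² = 98.3756 m
d = 98.3756 m / 1000.0 = 0.09838 km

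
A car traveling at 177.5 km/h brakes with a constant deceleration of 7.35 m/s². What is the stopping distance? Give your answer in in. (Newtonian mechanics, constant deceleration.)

v₀ = 177.5 km/h × 0.2777777777777778 = 49.3056 m/s
d = v₀² / (2a) = 49.3056² / (2 × 7.35) = 2431.04 / 14.7 = 165.377 m
d = 165.377 m / 0.0254 = 6511 in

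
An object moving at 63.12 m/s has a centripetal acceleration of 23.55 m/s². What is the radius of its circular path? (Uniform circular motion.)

r = v²/a_c = 63.12²/23.55 = 169.18 m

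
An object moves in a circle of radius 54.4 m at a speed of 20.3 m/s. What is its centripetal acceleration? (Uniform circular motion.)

a_c = v²/r = 20.3²/54.4 = 412.09/54.4 = 7.58 m/s²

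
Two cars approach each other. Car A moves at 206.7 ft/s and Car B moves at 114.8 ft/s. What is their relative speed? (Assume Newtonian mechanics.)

v_rel = v_A + v_B = 206.7 + 114.8 = 321.5 ft/s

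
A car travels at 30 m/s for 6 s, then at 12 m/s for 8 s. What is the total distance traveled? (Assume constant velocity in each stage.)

d₁ = v₁t₁ = 30 × 6 = 180 m
d₂ = v₂t₂ = 12 × 8 = 96 m
d_total = 180 + 96 = 276 m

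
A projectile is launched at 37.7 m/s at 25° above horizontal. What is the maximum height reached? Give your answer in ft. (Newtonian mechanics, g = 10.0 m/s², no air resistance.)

H = v₀² × sin²(θ) / (2g) = 37.7² × sin(25°)² / (2 × 10.0) = 1421.29 × 0.178606 / 20.0 = 12.6925 m
H = 12.6925 m / 0.3048 = 41.64 ft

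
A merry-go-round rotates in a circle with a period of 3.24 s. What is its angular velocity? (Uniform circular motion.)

ω = 2π/T = 2π/3.24 = 1.9393 rad/s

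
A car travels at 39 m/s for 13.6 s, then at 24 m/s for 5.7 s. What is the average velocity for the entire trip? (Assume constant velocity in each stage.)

d₁ = v₁t₁ = 39 × 13.6 = 530.4 m
d₂ = v₂t₂ = 24 × 5.7 = 136.8 m
d_total = 667.2 m, t_total = 19.3 s
v_avg = d_total/t_total = 667.2/19.3 = 34.57 m/s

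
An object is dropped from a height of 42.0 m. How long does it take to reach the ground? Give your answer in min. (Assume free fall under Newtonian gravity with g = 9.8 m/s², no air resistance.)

t = √(2h/g) = √(2 × 42.0 / 9.8) = 2.9277 s
t = 2.9277 s / 60.0 = 0.0488 min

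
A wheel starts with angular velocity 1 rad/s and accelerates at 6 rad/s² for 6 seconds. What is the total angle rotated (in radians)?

θ = ω₀t + ½αt² = 1×6 + ½×6×6² = 114.0 rad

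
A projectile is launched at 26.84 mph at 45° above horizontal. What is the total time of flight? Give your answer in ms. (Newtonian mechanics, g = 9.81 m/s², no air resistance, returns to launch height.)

v₀ = 26.84 mph × 0.44704 = 11.9986 m/s
T = 2 × v₀ × sin(θ) / g = 2 × 11.9986 × sin(45°) / 9.81 = 2 × 11.9986 × 0.707107 / 9.81 = 1.72972 s
T = 1.72972 s / 0.001 = 1730 ms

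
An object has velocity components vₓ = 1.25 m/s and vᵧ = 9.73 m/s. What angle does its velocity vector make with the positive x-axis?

θ = arctan(vᵧ/vₓ) = arctan(9.73/1.25) = 82.68°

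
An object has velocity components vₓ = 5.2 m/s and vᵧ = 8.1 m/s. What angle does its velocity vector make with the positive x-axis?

θ = arctan(vᵧ/vₓ) = arctan(8.1/5.2) = 57.3°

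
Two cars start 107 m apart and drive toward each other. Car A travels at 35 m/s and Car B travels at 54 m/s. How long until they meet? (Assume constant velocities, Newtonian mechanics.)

Combined speed: v_combined = 35 + 54 = 89 m/s
Time to meet: t = d/v_combined = 107/89 = 1.2 s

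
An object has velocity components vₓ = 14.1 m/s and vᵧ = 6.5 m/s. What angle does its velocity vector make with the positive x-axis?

θ = arctan(vᵧ/vₓ) = arctan(6.5/14.1) = 24.75°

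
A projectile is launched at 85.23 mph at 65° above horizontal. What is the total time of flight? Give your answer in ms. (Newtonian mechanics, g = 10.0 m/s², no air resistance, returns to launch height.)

v₀ = 85.23 mph × 0.44704 = 38.1012 m/s
T = 2 × v₀ × sin(θ) / g = 2 × 38.1012 × sin(65°) / 10.0 = 2 × 38.1012 × 0.906308 / 10.0 = 6.90628 s
T = 6.90628 s / 0.001 = 6906 ms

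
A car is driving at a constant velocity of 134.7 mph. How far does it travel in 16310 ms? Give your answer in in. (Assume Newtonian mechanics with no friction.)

v = 134.7 mph × 0.44704 = 60.2163 m/s
t = 16310 ms × 0.001 = 16.31 s
d = v × t = 60.2163 × 16.31 = 982.128 m
d = 982.128 m / 0.0254 = 38670 in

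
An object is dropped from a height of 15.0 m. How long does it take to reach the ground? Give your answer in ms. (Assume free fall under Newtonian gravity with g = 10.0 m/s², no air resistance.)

t = √(2h/g) = √(2 × 15.0 / 10.0) = 1.73205 s
t = 1.73205 s / 0.001 = 1732 ms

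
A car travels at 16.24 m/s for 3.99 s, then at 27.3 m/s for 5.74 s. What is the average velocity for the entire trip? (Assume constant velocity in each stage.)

d₁ = v₁t₁ = 16.24 × 3.99 = 64.7976 m
d₂ = v₂t₂ = 27.3 × 5.74 = 156.702 m
d_total = 221.4996 m, t_total = 9.73 s
v_avg = d_total/t_total = 221.4996/9.73 = 22.76 m/s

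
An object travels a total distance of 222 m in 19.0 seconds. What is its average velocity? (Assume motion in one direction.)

v_avg = Δd / Δt = 222 / 19.0 = 11.68 m/s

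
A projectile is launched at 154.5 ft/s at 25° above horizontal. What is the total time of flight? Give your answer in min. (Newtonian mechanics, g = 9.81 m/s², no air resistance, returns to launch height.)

v₀ = 154.5 ft/s × 0.3048 = 47.0916 m/s
T = 2 × v₀ × sin(θ) / g = 2 × 47.0916 × sin(25°) / 9.81 = 2 × 47.0916 × 0.422618 / 9.81 = 4.05744 s
T = 4.05744 s / 60.0 = 0.06762 min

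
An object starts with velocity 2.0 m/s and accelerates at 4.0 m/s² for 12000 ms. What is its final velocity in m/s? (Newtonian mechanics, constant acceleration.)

t = 12000 ms × 0.001 = 12.0 s
v = v₀ + a × t = 2.0 + 4.0 × 12.0 = 50.0 m/s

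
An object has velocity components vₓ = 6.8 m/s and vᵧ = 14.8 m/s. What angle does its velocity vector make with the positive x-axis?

θ = arctan(vᵧ/vₓ) = arctan(14.8/6.8) = 65.32°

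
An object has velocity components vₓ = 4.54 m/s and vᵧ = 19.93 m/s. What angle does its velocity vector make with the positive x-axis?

θ = arctan(vᵧ/vₓ) = arctan(19.93/4.54) = 77.17°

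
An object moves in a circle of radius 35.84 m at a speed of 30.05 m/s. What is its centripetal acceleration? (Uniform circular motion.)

a_c = v²/r = 30.05²/35.84 = 903.0025/35.84 = 25.2 m/s²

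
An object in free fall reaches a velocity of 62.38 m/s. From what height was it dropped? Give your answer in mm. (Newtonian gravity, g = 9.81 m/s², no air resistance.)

h = v² / (2g) = 62.38² / (2 × 9.81) = 198.332 m
h = 198.332 m / 0.001 = 198300 mm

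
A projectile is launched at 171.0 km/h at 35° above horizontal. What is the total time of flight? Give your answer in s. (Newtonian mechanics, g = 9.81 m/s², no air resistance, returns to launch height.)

v₀ = 171.0 km/h × 0.2777777777777778 = 47.5 m/s
T = 2 × v₀ × sin(θ) / g = 2 × 47.5 × sin(35°) / 9.81 = 2 × 47.5 × 0.573576 / 9.81 = 5.555 s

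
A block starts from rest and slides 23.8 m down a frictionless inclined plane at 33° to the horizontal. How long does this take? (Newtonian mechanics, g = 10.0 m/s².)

a = g sin(θ) = 10.0 × sin(33°) = 5.4464 m/s²
t = √(2d/a) = √(2 × 23.8 / 5.4464) = 2.96 s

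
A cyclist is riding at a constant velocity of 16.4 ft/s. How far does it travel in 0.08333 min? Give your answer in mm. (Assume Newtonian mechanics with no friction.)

v = 16.4 ft/s × 0.3048 = 4.99872 m/s
t = 0.08333 min × 60.0 = 4.9998 s
d = v × t = 4.99872 × 4.9998 = 24.9926 m
d = 24.9926 m / 0.001 = 24990 mm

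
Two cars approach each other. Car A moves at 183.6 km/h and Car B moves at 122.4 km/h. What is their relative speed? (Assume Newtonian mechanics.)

v_rel = v_A + v_B = 183.6 + 122.4 = 306.0 km/h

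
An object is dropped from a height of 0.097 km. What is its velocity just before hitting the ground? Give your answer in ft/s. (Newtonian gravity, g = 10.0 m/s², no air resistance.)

h = 0.097 km × 1000.0 = 97.0 m
v = √(2gh) = √(2 × 10.0 × 97.0) = 44.0454 m/s
v = 44.0454 m/s / 0.3048 = 144.5 ft/s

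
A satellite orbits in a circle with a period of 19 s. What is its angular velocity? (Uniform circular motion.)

ω = 2π/T = 2π/19 = 0.3307 rad/s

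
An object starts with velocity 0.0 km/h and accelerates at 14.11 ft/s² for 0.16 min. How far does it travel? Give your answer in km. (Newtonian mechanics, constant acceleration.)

v₀ = 0.0 km/h × 0.2777777777777778 = 0.0 m/s
a = 14.11 ft/s² × 0.3048 = 4.30073 m/s²
t = 0.16 min × 60.0 = 9.6 s
d = v₀ × t + ½ × a × t² = 0.0 × 9.6 + 0.5 × 4.30073 × 9.6² = 198.178 m
d = 198.178 m / 1000.0 = 0.1982 km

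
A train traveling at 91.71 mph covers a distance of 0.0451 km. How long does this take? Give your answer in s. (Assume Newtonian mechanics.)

d = 0.0451 km × 1000.0 = 45.1 m
v = 91.71 mph × 0.44704 = 40.998 m/s
t = d / v = 45.1 / 40.998 = 1.1 s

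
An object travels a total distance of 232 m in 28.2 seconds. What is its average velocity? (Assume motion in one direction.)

v_avg = Δd / Δt = 232 / 28.2 = 8.23 m/s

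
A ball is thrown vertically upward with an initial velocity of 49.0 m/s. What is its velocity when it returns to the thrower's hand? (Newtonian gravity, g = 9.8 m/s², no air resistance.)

By conservation of energy (no air resistance), the ball returns to the throw height with the same speed as launch, but directed downward.
|v_ground| = v₀ = 49.0 m/s
v_ground = 49.0 m/s (downward)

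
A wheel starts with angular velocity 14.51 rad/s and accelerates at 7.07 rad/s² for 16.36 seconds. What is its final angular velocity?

ω = ω₀ + αt = 14.51 + 7.07 × 16.36 = 130.18 rad/s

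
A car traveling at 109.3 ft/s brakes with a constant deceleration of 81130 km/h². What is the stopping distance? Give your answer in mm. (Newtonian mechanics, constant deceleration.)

v₀ = 109.3 ft/s × 0.3048 = 33.3146 m/s
a = 81130 km/h² × 7.716049382716049e-05 = 6.26003 m/s²
d = v₀² / (2a) = 33.3146² / (2 × 6.26003) = 1109.86 / 12.5201 = 88.6463 m
d = 88.6463 m / 0.001 = 88650 mm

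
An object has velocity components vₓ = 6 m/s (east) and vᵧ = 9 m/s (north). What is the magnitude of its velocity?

|v| = √(vₓ² + vᵧ²) = √(6² + 9²) = √(117) = 10.82 m/s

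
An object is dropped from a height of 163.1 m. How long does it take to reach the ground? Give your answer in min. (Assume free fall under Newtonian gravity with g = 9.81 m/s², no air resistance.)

t = √(2h/g) = √(2 × 163.1 / 9.81) = 5.76644 s
t = 5.76644 s / 60.0 = 0.09611 min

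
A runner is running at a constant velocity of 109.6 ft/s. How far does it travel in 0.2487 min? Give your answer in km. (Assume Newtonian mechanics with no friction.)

v = 109.6 ft/s × 0.3048 = 33.4061 m/s
t = 0.2487 min × 60.0 = 14.922 s
d = v × t = 33.4061 × 14.922 = 498.486 m
d = 498.486 m / 1000.0 = 0.4985 km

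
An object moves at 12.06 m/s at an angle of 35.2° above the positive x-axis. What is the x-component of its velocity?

vₓ = v cos(θ) = 12.06 × cos(35.2°) = 9.85 m/s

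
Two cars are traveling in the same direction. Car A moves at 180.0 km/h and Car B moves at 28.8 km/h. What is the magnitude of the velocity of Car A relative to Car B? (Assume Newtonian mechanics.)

v_rel = |v_A - v_B| = |180.0 - 28.8| = 151.2 km/h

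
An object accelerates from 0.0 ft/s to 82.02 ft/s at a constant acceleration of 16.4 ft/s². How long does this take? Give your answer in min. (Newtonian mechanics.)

v₀ = 0.0 ft/s × 0.3048 = 0.0 m/s
v = 82.02 ft/s × 0.3048 = 24.9997 m/s
a = 16.4 ft/s² × 0.3048 = 4.99872 m/s²
t = (v - v₀) / a = (24.9997 - 0.0) / 4.99872 = 5.00122 s
t = 5.00122 s / 60.0 = 0.08335 min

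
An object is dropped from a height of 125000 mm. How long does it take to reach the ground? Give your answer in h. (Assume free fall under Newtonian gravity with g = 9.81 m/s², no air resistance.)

h = 125000 mm × 0.001 = 125.0 m
t = √(2h/g) = √(2 × 125.0 / 9.81) = 5.04819 s
t = 5.04819 s / 3600.0 = 0.001402 h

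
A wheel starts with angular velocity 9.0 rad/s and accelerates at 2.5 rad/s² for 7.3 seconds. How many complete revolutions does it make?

θ = ω₀t + ½αt² = 9.0×7.3 + ½×2.5×7.3² = 132.3125 rad
Total revolutions = θ/(2π) = 132.3125/(2π) = 21.06
Complete revolutions = ⌊21.06⌋ = 21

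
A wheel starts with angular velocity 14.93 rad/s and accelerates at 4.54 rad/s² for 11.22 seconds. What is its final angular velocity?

ω = ω₀ + αt = 14.93 + 4.54 × 11.22 = 65.87 rad/s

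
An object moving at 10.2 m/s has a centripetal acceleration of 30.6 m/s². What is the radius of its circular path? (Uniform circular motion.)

r = v²/a_c = 10.2²/30.6 = 3.4 m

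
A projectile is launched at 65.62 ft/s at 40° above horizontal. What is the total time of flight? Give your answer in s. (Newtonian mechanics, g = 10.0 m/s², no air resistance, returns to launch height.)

v₀ = 65.62 ft/s × 0.3048 = 20.001 m/s
T = 2 × v₀ × sin(θ) / g = 2 × 20.001 × sin(40°) / 10.0 = 2 × 20.001 × 0.642788 / 10.0 = 2.571 s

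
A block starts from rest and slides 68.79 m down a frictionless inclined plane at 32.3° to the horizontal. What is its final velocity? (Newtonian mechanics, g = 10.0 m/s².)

a = g sin(θ) = 10.0 × sin(32.3°) = 5.3435 m/s²
v = √(2ad) = √(2 × 5.3435 × 68.79) = 27.11 m/s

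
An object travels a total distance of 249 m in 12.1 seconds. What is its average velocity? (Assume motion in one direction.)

v_avg = Δd / Δt = 249 / 12.1 = 20.58 m/s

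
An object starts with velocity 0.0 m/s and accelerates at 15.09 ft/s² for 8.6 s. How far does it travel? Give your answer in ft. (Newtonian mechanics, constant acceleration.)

a = 15.09 ft/s² × 0.3048 = 4.59943 m/s²
d = v₀ × t + ½ × a × t² = 0.0 × 8.6 + 0.5 × 4.59943 × 8.6² = 170.087 m
d = 170.087 m / 0.3048 = 558.0 ft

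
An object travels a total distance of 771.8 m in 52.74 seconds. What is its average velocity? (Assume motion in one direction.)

v_avg = Δd / Δt = 771.8 / 52.74 = 14.63 m/s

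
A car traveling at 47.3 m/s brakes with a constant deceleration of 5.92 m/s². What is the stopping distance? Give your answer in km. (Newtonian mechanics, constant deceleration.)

d = v₀² / (2a) = 47.3² / (2 × 5.92) = 2237.29 / 11.84 = 188.96 m
d = 188.96 m / 1000.0 = 0.189 km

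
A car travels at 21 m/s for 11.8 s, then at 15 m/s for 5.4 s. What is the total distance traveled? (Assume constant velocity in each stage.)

d₁ = v₁t₁ = 21 × 11.8 = 247.8 m
d₂ = v₂t₂ = 15 × 5.4 = 81.0 m
d_total = 247.8 + 81.0 = 328.8 m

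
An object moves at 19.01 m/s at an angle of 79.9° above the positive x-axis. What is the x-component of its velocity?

vₓ = v cos(θ) = 19.01 × cos(79.9°) = 3.33 m/s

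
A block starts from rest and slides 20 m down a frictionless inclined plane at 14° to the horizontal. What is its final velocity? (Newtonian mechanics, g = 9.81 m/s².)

a = g sin(θ) = 9.81 × sin(14°) = 2.3733 m/s²
v = √(2ad) = √(2 × 2.3733 × 20) = 9.74 m/s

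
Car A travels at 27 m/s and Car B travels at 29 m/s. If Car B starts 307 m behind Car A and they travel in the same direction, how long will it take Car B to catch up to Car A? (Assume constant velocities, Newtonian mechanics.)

Relative speed: v_rel = 29 - 27 = 2 m/s
Time to catch: t = d₀/v_rel = 307/2 = 153.5 s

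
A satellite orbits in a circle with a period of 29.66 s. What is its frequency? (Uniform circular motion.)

f = 1/T = 1/29.66 = 0.0337 Hz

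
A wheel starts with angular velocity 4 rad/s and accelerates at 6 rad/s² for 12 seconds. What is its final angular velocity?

ω = ω₀ + αt = 4 + 6 × 12 = 76 rad/s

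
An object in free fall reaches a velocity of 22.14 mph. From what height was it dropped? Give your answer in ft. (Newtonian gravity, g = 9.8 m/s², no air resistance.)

v = 22.14 mph × 0.44704 = 9.89747 m/s
h = v² / (2g) = 9.89747² / (2 × 9.8) = 4.99795 m
h = 4.99795 m / 0.3048 = 16.4 ft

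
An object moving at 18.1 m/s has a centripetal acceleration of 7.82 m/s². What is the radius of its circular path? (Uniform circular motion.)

r = v²/a_c = 18.1²/7.82 = 41.89 m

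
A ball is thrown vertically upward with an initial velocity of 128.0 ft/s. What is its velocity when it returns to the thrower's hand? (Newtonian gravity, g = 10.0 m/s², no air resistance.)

By conservation of energy (no air resistance), the ball returns to the throw height with the same speed as launch, but directed downward.
|v_ground| = v₀ = 128.0 ft/s
v_ground = 128.0 ft/s (downward)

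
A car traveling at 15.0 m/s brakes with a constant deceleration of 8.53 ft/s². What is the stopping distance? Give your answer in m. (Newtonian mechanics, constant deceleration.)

a = 8.53 ft/s² × 0.3048 = 2.59994 m/s²
d = v₀² / (2a) = 15.0² / (2 × 2.59994) = 225.0 / 5.19988 = 43.27 m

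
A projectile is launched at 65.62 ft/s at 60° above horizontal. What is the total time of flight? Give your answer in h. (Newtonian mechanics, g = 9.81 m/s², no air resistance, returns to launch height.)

v₀ = 65.62 ft/s × 0.3048 = 20.001 m/s
T = 2 × v₀ × sin(θ) / g = 2 × 20.001 × sin(60°) / 9.81 = 2 × 20.001 × 0.866025 / 9.81 = 3.53137 s
T = 3.53137 s / 3600.0 = 0.0009809 h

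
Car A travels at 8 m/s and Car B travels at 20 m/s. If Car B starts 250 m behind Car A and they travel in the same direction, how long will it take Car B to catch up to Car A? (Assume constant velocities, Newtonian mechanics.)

Relative speed: v_rel = 20 - 8 = 12 m/s
Time to catch: t = d₀/v_rel = 250/12 = 20.83 s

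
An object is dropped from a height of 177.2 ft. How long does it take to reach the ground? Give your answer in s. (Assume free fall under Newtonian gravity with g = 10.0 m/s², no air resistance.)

h = 177.2 ft × 0.3048 = 54.0106 m
t = √(2h/g) = √(2 × 54.0106 / 10.0) = 3.287 s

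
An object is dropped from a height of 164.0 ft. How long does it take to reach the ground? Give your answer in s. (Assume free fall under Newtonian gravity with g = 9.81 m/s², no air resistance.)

h = 164.0 ft × 0.3048 = 49.9872 m
t = √(2h/g) = √(2 × 49.9872 / 9.81) = 3.192 s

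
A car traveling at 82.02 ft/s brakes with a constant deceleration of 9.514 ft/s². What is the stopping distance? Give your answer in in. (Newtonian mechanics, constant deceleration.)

v₀ = 82.02 ft/s × 0.3048 = 24.9997 m/s
a = 9.514 ft/s² × 0.3048 = 2.89987 m/s²
d = v₀² / (2a) = 24.9997² / (2 × 2.89987) = 624.985 / 5.79974 = 107.761 m
d = 107.761 m / 0.0254 = 4243 in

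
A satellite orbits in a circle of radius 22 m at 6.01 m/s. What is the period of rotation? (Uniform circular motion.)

T = 2πr/v = 2π×22/6.01 = 23.0 s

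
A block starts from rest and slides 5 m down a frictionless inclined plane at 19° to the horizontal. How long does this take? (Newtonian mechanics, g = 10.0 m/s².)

a = g sin(θ) = 10.0 × sin(19°) = 3.2557 m/s²
t = √(2d/a) = √(2 × 5 / 3.2557) = 1.75 s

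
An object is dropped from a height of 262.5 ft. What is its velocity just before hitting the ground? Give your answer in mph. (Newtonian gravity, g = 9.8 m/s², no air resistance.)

h = 262.5 ft × 0.3048 = 80.01 m
v = √(2gh) = √(2 × 9.8 × 80.01) = 39.6005 m/s
v = 39.6005 m/s / 0.44704 = 88.58 mph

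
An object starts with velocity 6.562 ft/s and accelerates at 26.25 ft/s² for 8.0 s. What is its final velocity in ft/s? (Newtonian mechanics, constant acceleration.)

v₀ = 6.562 ft/s × 0.3048 = 2.0001 m/s
a = 26.25 ft/s² × 0.3048 = 8.001 m/s²
v = v₀ + a × t = 2.0001 + 8.001 × 8.0 = 66.0081 m/s
v = 66.0081 m/s / 0.3048 = 216.6 ft/s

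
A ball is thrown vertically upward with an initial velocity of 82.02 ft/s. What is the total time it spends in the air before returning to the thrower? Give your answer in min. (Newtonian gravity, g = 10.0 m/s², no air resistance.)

v₀ = 82.02 ft/s × 0.3048 = 24.9997 m/s
t_total = 2 × v₀ / g = 2 × 24.9997 / 10.0 = 4.99994 s
t_total = 4.99994 s / 60.0 = 0.08333 min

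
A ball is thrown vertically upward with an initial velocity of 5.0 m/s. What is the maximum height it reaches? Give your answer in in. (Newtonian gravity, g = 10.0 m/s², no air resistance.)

h_max = v₀² / (2g) = 5.0² / (2 × 10.0) = 25.0 / 20.0 = 1.25 m
h_max = 1.25 m / 0.0254 = 49.21 in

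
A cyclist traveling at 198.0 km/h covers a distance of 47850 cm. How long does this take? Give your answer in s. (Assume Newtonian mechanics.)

d = 47850 cm × 0.01 = 478.5 m
v = 198.0 km/h × 0.2777777777777778 = 55.0 m/s
t = d / v = 478.5 / 55.0 = 8.7 s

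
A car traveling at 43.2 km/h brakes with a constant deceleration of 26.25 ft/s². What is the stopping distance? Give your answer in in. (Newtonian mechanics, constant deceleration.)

v₀ = 43.2 km/h × 0.2777777777777778 = 12.0 m/s
a = 26.25 ft/s² × 0.3048 = 8.001 m/s²
d = v₀² / (2a) = 12.0² / (2 × 8.001) = 144.0 / 16.002 = 8.99888 m
d = 8.99888 m / 0.0254 = 354.3 in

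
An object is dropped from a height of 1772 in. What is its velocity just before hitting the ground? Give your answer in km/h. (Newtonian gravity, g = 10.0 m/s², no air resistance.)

h = 1772 in × 0.0254 = 45.0088 m
v = √(2gh) = √(2 × 10.0 × 45.0088) = 30.0029 m/s
v = 30.0029 m/s / 0.2777777777777778 = 108.0 km/h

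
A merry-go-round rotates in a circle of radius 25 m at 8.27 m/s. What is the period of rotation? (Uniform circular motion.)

T = 2πr/v = 2π×25/8.27 = 18.99 s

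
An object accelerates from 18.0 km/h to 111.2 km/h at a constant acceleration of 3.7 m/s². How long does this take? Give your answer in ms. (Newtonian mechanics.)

v₀ = 18.0 km/h × 0.2777777777777778 = 5.0 m/s
v = 111.2 km/h × 0.2777777777777778 = 30.8889 m/s
t = (v - v₀) / a = (30.8889 - 5.0) / 3.7 = 6.997 s
t = 6.997 s / 0.001 = 6997 ms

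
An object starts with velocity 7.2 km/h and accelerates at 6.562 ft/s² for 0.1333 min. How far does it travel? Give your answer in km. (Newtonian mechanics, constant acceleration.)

v₀ = 7.2 km/h × 0.2777777777777778 = 2.0 m/s
a = 6.562 ft/s² × 0.3048 = 2.0001 m/s²
t = 0.1333 min × 60.0 = 7.998 s
d = v₀ × t + ½ × a × t² = 2.0 × 7.998 + 0.5 × 2.0001 × 7.998² = 79.9672 m
d = 79.9672 m / 1000.0 = 0.07997 km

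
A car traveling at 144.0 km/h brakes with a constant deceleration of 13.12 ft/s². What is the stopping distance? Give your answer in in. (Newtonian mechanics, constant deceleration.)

v₀ = 144.0 km/h × 0.2777777777777778 = 40.0 m/s
a = 13.12 ft/s² × 0.3048 = 3.99898 m/s²
d = v₀² / (2a) = 40.0² / (2 × 3.99898) = 1600.0 / 7.99796 = 200.051 m
d = 200.051 m / 0.0254 = 7876 in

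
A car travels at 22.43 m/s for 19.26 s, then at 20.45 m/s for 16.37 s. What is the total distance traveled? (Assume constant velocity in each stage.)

d₁ = v₁t₁ = 22.43 × 19.26 = 432.0018 m
d₂ = v₂t₂ = 20.45 × 16.37 = 334.7665 m
d_total = 432.0018 + 334.7665 = 766.77 m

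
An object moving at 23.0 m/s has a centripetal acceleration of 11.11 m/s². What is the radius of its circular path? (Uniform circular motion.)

r = v²/a_c = 23.0²/11.11 = 47.61 m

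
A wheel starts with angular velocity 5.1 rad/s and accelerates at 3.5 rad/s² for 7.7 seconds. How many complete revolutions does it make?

θ = ω₀t + ½αt² = 5.1×7.7 + ½×3.5×7.7² = 143.0275 rad
Total revolutions = θ/(2π) = 143.0275/(2π) = 22.76
Complete revolutions = ⌊22.76⌋ = 22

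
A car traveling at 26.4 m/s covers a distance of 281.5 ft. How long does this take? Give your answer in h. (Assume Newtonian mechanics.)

d = 281.5 ft × 0.3048 = 85.8012 m
t = d / v = 85.8012 / 26.4 = 3.25005 s
t = 3.25005 s / 3600.0 = 0.0009028 h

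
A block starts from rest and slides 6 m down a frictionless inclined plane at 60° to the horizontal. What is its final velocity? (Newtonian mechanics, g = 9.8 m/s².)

a = g sin(θ) = 9.8 × sin(60°) = 8.487 m/s²
v = √(2ad) = √(2 × 8.487 × 6) = 10.09 m/s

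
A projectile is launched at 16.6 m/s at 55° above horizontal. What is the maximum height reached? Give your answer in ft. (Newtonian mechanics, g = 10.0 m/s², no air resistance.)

H = v₀² × sin²(θ) / (2g) = 16.6² × sin(55°)² / (2 × 10.0) = 275.56 × 0.67101 / 20.0 = 9.24518 m
H = 9.24518 m / 0.3048 = 30.33 ft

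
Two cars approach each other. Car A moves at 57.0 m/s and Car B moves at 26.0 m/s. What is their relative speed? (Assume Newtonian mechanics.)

v_rel = v_A + v_B = 57.0 + 26.0 = 83.0 m/s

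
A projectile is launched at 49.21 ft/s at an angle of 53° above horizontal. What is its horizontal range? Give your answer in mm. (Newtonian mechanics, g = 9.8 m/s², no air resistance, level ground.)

v₀ = 49.21 ft/s × 0.3048 = 14.9992 m/s
R = v₀² × sin(2θ) / g = 14.9992² × sin(2 × 53°) / 9.8 = 224.976 × 0.961262 / 9.8 = 22.0674 m
R = 22.0674 m / 0.001 = 22070 mm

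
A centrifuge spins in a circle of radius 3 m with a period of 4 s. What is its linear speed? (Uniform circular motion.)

v = 2πr/T = 2π×3/4 = 4.71 m/s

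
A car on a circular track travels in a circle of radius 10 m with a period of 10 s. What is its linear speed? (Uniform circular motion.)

v = 2πr/T = 2π×10/10 = 6.28 m/s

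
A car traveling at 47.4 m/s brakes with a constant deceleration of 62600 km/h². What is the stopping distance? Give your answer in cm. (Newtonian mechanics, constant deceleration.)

a = 62600 km/h² × 7.716049382716049e-05 = 4.83025 m/s²
d = v₀² / (2a) = 47.4² / (2 × 4.83025) = 2246.76 / 9.6605 = 232.572 m
d = 232.572 m / 0.01 = 23260 cm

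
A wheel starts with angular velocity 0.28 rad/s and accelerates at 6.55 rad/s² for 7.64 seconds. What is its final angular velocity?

ω = ω₀ + αt = 0.28 + 6.55 × 7.64 = 50.32 rad/s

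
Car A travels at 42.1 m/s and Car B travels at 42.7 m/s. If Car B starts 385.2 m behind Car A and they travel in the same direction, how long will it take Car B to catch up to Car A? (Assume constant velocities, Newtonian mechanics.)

Relative speed: v_rel = 42.7 - 42.1 = 0.6 m/s
Time to catch: t = d₀/v_rel = 385.2/0.6 = 642.0 s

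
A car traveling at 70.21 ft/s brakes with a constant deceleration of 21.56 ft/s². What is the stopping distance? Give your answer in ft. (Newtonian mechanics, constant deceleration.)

v₀ = 70.21 ft/s × 0.3048 = 21.4 m/s
a = 21.56 ft/s² × 0.3048 = 6.57149 m/s²
d = v₀² / (2a) = 21.4² / (2 × 6.57149) = 457.96 / 13.143 = 34.8444 m
d = 34.8444 m / 0.3048 = 114.3 ft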